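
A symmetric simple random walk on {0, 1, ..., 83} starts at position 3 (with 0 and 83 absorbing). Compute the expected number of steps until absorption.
E[τ | X_0 = 3] = 240

Let v_k = E[τ | X_0 = k]. Boundary: v_0 = v_83 = 0. Recurrence: v_k = 1 + (v_{k-1} + v_{k+1})/2 for 1 ≤ k ≤ 82. The particular solution to v_k − (v_{k-1} + v_{k+1})/2 = 1 is v_k = −k^2. Adding homogeneous solution A + B k and matching boundaries gives v_k = k (83 − k). Substituting k = 3: v_3 = 3 · 80 = 240.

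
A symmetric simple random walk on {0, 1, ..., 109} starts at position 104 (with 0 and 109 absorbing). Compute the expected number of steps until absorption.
E[τ | X_0 = 104] = 520

Let v_k = E[τ | X_0 = k]. Boundary: v_0 = v_109 = 0. Recurrence: v_k = 1 + (v_{k-1} + v_{k+1})/2 for 1 ≤ k ≤ 108. The particular solution to v_k − (v_{k-1} + v_{k+1})/2 = 1 is v_k = −k^2. Adding homogeneous solution A + B k and matching boundaries gives v_k = k (109 − k). Substituting k = 104: v_104 = 104 · 5 = 520.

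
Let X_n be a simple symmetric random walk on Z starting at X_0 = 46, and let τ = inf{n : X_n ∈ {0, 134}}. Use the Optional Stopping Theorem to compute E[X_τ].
E[X_τ] = 46

X_n is a martingale and τ is a bounded-mean stopping time (indeed τ is finite a.s. with bounded expectation since the walk is in a bounded region). By the OST, E[X_τ] = E[X_0] = 46. Equivalently: E[X_τ] = 134 · P(hit 134 first) + 0 · P(hit 0 first) = 134 · (46/134) = 46.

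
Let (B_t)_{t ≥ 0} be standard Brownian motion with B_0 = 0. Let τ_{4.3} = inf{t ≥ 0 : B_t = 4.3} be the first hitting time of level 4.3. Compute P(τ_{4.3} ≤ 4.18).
P(τ_{4.3} ≤ 4.18) = 2(1 − Φ(4.3/√4.18)) = 2(1 − Φ(2.1032)) ≈ 0.0354

By the reflection principle for standard BM, P(τ_b ≤ t) = 2 · P(B_t ≥ b). Since B_t ~ N(0, t), P(B_t ≥ 4.3) = 1 − Φ(4.3/√t) = 1 − Φ(4.3/√4.18) = 1 − Φ(2.1032) ≈ 0.01772. Doubling: P(τ_{4.3} ≤ 4.18) ≈ 2 · 0.01772 = 0.03544 ≈ 0.0354.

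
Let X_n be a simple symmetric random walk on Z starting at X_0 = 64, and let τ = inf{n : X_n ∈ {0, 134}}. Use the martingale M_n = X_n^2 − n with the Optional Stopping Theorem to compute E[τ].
E[τ] = 4480

M_n = X_n^2 − n is a martingale (since E[X_{n+1}^2 | F_n] = X_n^2 + 1). By OST (τ has finite mean in a bounded region), E[M_τ] = E[M_0] = X_0^2 − 0 = 64^2 = 4096. Also E[M_τ] = E[X_τ^2] − E[τ]. The walk exits at 0 or 134, with P(hit 134 first) = 64/134, so E[X_τ^2] = 134^2 · 64/134 + 0 = 8576. Thus E[τ] = E[X_τ^2] − E[M_τ] = 8576 − 4096 = 4480 = 64(134 − 64) = 4480.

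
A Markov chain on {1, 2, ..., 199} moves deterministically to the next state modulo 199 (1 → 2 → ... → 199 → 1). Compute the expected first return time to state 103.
E[T_103 | X_0 = 103] = 199

The chain cycles deterministically, so starting at state 103 it returns in exactly 199 steps. Equivalently, the stationary distribution is uniform π_j = 1/199 for every state j, so by Kac's formula E[T_103] = 1/π_103 = 199.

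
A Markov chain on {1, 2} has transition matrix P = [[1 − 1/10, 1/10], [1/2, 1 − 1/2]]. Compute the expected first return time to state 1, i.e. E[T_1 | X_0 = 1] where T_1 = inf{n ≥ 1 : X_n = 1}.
E[T_1 | X_0 = 1] = 1/π_1 = 6/5

For an irreducible recurrent Markov chain with stationary distribution π, E[T_i | X_0 = i] = 1/π_i (Kac's formula). Here π_1 = (1/2)/(1/10 + 1/2) = (1/2)/(3/5) = 5/6, so E[T_1 | X_0 = 1] = 1/π_1 = (1/10 + 1/2)/(1/2) = (3/5)/(1/2) = 6/5.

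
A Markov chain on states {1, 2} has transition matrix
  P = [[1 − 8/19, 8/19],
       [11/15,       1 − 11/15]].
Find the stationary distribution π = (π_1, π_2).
π_1 = 209/329, π_2 = 120/329

Solve πP = π with π_1 + π_2 = 1. From πP = π: π_1 · (1 − 8/19) + π_2 · 11/15 = π_1 ⇒ π_2 · 11/15 = π_1 · 8/19 ⇒ π_2/π_1 = (8/19)/(11/15) = 120/209. Together with π_1 + π_2 = 1:
  π_1 = (11/15)/(8/19 + 11/15) = (11/15)/(329/285) = 209/329,
  π_2 = (8/19)/(8/19 + 11/15) = (8/19)/(329/285) = 120/329.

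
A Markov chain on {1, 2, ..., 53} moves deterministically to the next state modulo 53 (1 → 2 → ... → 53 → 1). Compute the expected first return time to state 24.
E[T_24 | X_0 = 24] = 53

The chain cycles deterministically, so starting at state 24 it returns in exactly 53 steps. Equivalently, the stationary distribution is uniform π_j = 1/53 for every state j, so by Kac's formula E[T_24] = 1/π_24 = 53.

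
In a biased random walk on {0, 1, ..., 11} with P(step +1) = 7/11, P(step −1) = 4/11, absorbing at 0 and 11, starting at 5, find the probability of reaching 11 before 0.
P(hit 11 before 0) = (1 − (4/7)^5) / (1 − (4/7)^11) = 618951389/657710813

Let u_k denote P(reach 11 before 0 | start at k). Boundary: u_0 = 0, u_11 = 1. Recurrence: u_k = 7/11·u_{k+1} + 4/11·u_{k-1} for 1 ≤ k ≤ 10. Try u_k = A + B·r^k with r = q/p = (4/11)/(7/11) = 4/7. Substitution satisfies the recurrence; boundary conditions give:
  u_k = (1 − r^k) / (1 − r^N) = (1 − (4/7)^5) / (1 − (4/7)^11) = 618951389/657710813.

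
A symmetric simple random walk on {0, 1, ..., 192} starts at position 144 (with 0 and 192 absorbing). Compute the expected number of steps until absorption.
E[τ | X_0 = 144] = 6912

Let v_k = E[τ | X_0 = k]. Boundary: v_0 = v_192 = 0. Recurrence: v_k = 1 + (v_{k-1} + v_{k+1})/2 for 1 ≤ k ≤ 191. The particular solution to v_k − (v_{k-1} + v_{k+1})/2 = 1 is v_k = −k^2. Adding homogeneous solution A + B k and matching boundaries gives v_k = k (192 − k). Substituting k = 144: v_144 = 144 · 48 = 6912.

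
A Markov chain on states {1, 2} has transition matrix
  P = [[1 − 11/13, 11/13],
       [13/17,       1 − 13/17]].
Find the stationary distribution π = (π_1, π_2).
π_1 = 169/356, π_2 = 187/356

Solve πP = π with π_1 + π_2 = 1. From πP = π: π_1 · (1 − 11/13) + π_2 · 13/17 = π_1 ⇒ π_2 · 13/17 = π_1 · 11/13 ⇒ π_2/π_1 = (11/13)/(13/17) = 187/169. Together with π_1 + π_2 = 1:
  π_1 = (13/17)/(11/13 + 13/17) = (13/17)/(356/221) = 169/356,
  π_2 = (11/13)/(11/13 + 13/17) = (11/13)/(356/221) = 187/356.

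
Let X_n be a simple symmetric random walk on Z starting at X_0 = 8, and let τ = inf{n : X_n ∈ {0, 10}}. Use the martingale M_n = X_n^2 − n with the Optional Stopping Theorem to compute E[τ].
E[τ] = 16

M_n = X_n^2 − n is a martingale (since E[X_{n+1}^2 | F_n] = X_n^2 + 1). By OST (τ has finite mean in a bounded region), E[M_τ] = E[M_0] = X_0^2 − 0 = 8^2 = 64. Also E[M_τ] = E[X_τ^2] − E[τ]. The walk exits at 0 or 10, with P(hit 10 first) = 8/10, so E[X_τ^2] = 10^2 · 8/10 + 0 = 80. Thus E[τ] = E[X_τ^2] − E[M_τ] = 80 − 64 = 16 = 8(10 − 8) = 16.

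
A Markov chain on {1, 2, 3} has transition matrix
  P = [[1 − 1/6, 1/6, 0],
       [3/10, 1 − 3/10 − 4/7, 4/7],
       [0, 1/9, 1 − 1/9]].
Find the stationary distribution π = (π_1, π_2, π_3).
π = (63/278, 35/278, 90/139)

This is a birth-death chain on three states, which satisfies detailed balance: π_1 · P_{12} = π_2 · P_{21} and π_2 · P_{23} = π_3 · P_{32}.
From π_1 · 1/6 = π_2 · 3/10: π_2/π_1 = (1/6)/(3/10) = 5/9.
From π_2 · 4/7 = π_3 · 1/9: π_3/π_2 = (4/7)/(1/9) = 36/7.
Take π_1 proportional to 1; then unnormalized π = (1, 5/9, 20/7). Normalize by dividing by the sum 278/63:
  π = (63/278, 35/278, 90/139).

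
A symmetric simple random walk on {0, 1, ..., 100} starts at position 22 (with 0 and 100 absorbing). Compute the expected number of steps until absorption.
E[τ | X_0 = 22] = 1716

Let v_k = E[τ | X_0 = k]. Boundary: v_0 = v_100 = 0. Recurrence: v_k = 1 + (v_{k-1} + v_{k+1})/2 for 1 ≤ k ≤ 99. The particular solution to v_k − (v_{k-1} + v_{k+1})/2 = 1 is v_k = −k^2. Adding homogeneous solution A + B k and matching boundaries gives v_k = k (100 − k). Substituting k = 22: v_22 = 22 · 78 = 1716.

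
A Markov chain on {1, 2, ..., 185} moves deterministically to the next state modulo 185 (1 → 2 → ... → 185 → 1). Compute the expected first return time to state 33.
E[T_33 | X_0 = 33] = 185

The chain cycles deterministically, so starting at state 33 it returns in exactly 185 steps. Equivalently, the stationary distribution is uniform π_j = 1/185 for every state j, so by Kac's formula E[T_33] = 1/π_33 = 185.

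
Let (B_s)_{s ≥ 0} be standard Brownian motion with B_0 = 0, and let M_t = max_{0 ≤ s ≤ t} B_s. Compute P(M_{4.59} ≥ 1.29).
P(M_{4.59} ≥ 1.29) = 2·P(B_{4.59} ≥ 1.29) = 2(1 − Φ(1.29/√4.59)) ≈ 0.5471

By the reflection principle for Brownian motion, P(M_t ≥ a) = 2 · P(B_t ≥ a) for a ≥ 0. Since B_t ~ N(0, t), P(B_t ≥ 1.29) = 1 − Φ(1.29/√t) = 1 − Φ(1.29/√4.59) = 1 − Φ(0.6021). So
  P(M_{4.59} ≥ 1.29) = 2(1 − Φ(0.6021)) ≈ 0.5471.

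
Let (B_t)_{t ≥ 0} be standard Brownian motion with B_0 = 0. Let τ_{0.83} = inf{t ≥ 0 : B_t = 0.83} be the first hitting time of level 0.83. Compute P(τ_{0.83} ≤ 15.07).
P(τ_{0.83} ≤ 15.07) = 2(1 − Φ(0.83/√15.07)) = 2(1 − Φ(0.2138)) ≈ 0.8307

By the reflection principle for standard BM, P(τ_b ≤ t) = 2 · P(B_t ≥ b). Since B_t ~ N(0, t), P(B_t ≥ 0.83) = 1 − Φ(0.83/√t) = 1 − Φ(0.83/√15.07) = 1 − Φ(0.2138) ≈ 0.41535. Doubling: P(τ_{0.83} ≤ 15.07) ≈ 2 · 0.41535 = 0.83070 ≈ 0.8307.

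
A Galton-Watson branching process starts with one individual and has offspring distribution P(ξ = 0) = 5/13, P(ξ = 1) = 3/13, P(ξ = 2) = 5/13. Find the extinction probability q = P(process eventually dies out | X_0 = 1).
q = 1

Mean offspring μ = 0·5/13 + 1·3/13 + 2·5/13 = 1 ≤ 1. For μ ≤ 1 with offspring not concentrated at 1, the Galton-Watson process goes extinct almost surely, so q = 1.
(Algebraic check: The pgf is f(s) = 5/13 + 3/13·s + 5/13·s². The extinction probability q is the smallest fixed point of f in [0, 1]. Setting s = f(s):
  5/13·s² + (3/13 − 1)·s + 5/13 = 0
  5/13·s² − (5/13 + 5/13)·s + 5/13 = 0
which factors as (s − 1)·(5/13·s − 5/13) = 0, giving roots s = 1 and s = (5/13)/(5/13) = 1. Since 1 ≥ 1, the smallest root in [0, 1] is s = 1.)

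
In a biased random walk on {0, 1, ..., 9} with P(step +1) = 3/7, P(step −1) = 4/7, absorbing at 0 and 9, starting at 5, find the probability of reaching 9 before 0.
P(hit 9 before 0) = (1 − (4/3)^5) / (1 − (4/3)^9) = 63261/242461

Let u_k denote P(reach 9 before 0 | start at k). Boundary: u_0 = 0, u_9 = 1. Recurrence: u_k = 3/7·u_{k+1} + 4/7·u_{k-1} for 1 ≤ k ≤ 8. Try u_k = A + B·r^k with r = q/p = (4/7)/(3/7) = 4/3. Substitution satisfies the recurrence; boundary conditions give:
  u_k = (1 − r^k) / (1 − r^N) = (1 − (4/3)^5) / (1 − (4/3)^9) = 63261/242461.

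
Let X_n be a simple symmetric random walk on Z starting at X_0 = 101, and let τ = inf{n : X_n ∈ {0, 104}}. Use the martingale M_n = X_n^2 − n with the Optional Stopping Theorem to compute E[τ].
E[τ] = 303

M_n = X_n^2 − n is a martingale (since E[X_{n+1}^2 | F_n] = X_n^2 + 1). By OST (τ has finite mean in a bounded region), E[M_τ] = E[M_0] = X_0^2 − 0 = 101^2 = 10201. Also E[M_τ] = E[X_τ^2] − E[τ]. The walk exits at 0 or 104, with P(hit 104 first) = 101/104, so E[X_τ^2] = 104^2 · 101/104 + 0 = 10504. Thus E[τ] = E[X_τ^2] − E[M_τ] = 10504 − 10201 = 303 = 101(104 − 101) = 303.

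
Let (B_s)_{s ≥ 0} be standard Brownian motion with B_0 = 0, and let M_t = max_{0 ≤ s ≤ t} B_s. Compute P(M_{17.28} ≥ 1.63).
P(M_{17.28} ≥ 1.63) = 2·P(B_{17.28} ≥ 1.63) = 2(1 − Φ(1.63/√17.28)) ≈ 0.6950

By the reflection principle for Brownian motion, P(M_t ≥ a) = 2 · P(B_t ≥ a) for a ≥ 0. Since B_t ~ N(0, t), P(B_t ≥ 1.63) = 1 − Φ(1.63/√t) = 1 − Φ(1.63/√17.28) = 1 − Φ(0.3921). So
  P(M_{17.28} ≥ 1.63) = 2(1 − Φ(0.3921)) ≈ 0.6950.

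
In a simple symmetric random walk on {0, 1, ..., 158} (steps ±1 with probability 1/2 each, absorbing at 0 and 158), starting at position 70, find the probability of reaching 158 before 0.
P(hit 158 before 0) = 70/158 = 35/79

Let u_k = P(hit 158 before 0 | start at k). Then u_0 = 0, u_158 = 1, and u_k = u_{k-1}/2 + u_{k+1}/2 for 1 ≤ k ≤ 157. This harmonic recurrence is solved by u_k = k/158, giving u_70 = 70/158 = 35/79.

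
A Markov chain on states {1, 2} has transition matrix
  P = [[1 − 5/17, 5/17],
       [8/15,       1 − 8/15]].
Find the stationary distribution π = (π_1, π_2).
π_1 = 136/211, π_2 = 75/211

Solve πP = π with π_1 + π_2 = 1. From πP = π: π_1 · (1 − 5/17) + π_2 · 8/15 = π_1 ⇒ π_2 · 8/15 = π_1 · 5/17 ⇒ π_2/π_1 = (5/17)/(8/15) = 75/136. Together with π_1 + π_2 = 1:
  π_1 = (8/15)/(5/17 + 8/15) = (8/15)/(211/255) = 136/211,
  π_2 = (5/17)/(5/17 + 8/15) = (5/17)/(211/255) = 75/211.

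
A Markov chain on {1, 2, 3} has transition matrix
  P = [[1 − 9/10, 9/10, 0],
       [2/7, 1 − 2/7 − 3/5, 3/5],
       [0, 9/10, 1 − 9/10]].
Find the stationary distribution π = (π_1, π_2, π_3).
π = (4/25, 63/125, 42/125)

This is a birth-death chain on three states, which satisfies detailed balance: π_1 · P_{12} = π_2 · P_{21} and π_2 · P_{23} = π_3 · P_{32}.
From π_1 · 9/10 = π_2 · 2/7: π_2/π_1 = (9/10)/(2/7) = 63/20.
From π_2 · 3/5 = π_3 · 9/10: π_3/π_2 = (3/5)/(9/10) = 2/3.
Take π_1 proportional to 1; then unnormalized π = (1, 63/20, 21/10). Normalize by dividing by the sum 25/4:
  π = (4/25, 63/125, 42/125).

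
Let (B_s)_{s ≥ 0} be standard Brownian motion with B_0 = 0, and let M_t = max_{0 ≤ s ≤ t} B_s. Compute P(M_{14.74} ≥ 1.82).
P(M_{14.74} ≥ 1.82) = 2·P(B_{14.74} ≥ 1.82) = 2(1 − Φ(1.82/√14.74)) ≈ 0.6355

By the reflection principle for Brownian motion, P(M_t ≥ a) = 2 · P(B_t ≥ a) for a ≥ 0. Since B_t ~ N(0, t), P(B_t ≥ 1.82) = 1 − Φ(1.82/√t) = 1 − Φ(1.82/√14.74) = 1 − Φ(0.4740). So
  P(M_{14.74} ≥ 1.82) = 2(1 − Φ(0.4740)) ≈ 0.6355.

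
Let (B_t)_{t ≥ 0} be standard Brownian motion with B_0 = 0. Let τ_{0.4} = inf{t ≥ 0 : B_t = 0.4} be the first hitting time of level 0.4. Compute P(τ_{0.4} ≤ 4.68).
P(τ_{0.4} ≤ 4.68) = 2(1 − Φ(0.4/√4.68)) = 2(1 − Φ(0.1849)) ≈ 0.8533

By the reflection principle for standard BM, P(τ_b ≤ t) = 2 · P(B_t ≥ b). Since B_t ~ N(0, t), P(B_t ≥ 0.4) = 1 − Φ(0.4/√t) = 1 − Φ(0.4/√4.68) = 1 − Φ(0.1849) ≈ 0.42665. Doubling: P(τ_{0.4} ≤ 4.68) ≈ 2 · 0.42665 = 0.85330 ≈ 0.8533.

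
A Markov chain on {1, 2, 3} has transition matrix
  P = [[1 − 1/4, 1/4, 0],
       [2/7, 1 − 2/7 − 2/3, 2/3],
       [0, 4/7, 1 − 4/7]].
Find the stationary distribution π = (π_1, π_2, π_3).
π = (48/139, 42/139, 49/139)

This is a birth-death chain on three states, which satisfies detailed balance: π_1 · P_{12} = π_2 · P_{21} and π_2 · P_{23} = π_3 · P_{32}.
From π_1 · 1/4 = π_2 · 2/7: π_2/π_1 = (1/4)/(2/7) = 7/8.
From π_2 · 2/3 = π_3 · 4/7: π_3/π_2 = (2/3)/(4/7) = 7/6.
Take π_1 proportional to 1; then unnormalized π = (1, 7/8, 49/48). Normalize by dividing by the sum 139/48:
  π = (48/139, 42/139, 49/139).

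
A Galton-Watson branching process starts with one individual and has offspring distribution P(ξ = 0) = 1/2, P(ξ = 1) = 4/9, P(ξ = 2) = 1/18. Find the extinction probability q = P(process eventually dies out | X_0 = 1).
q = 1

Mean offspring μ = 0·1/2 + 1·4/9 + 2·1/18 = 5/9 ≤ 1. For μ ≤ 1 with offspring not concentrated at 1, the Galton-Watson process goes extinct almost surely, so q = 1.
(Algebraic check: The pgf is f(s) = 1/2 + 4/9·s + 1/18·s². The extinction probability q is the smallest fixed point of f in [0, 1]. Setting s = f(s):
  1/18·s² + (4/9 − 1)·s + 1/2 = 0
  1/18·s² − (1/2 + 1/18)·s + 1/2 = 0
which factors as (s − 1)·(1/18·s − 1/2) = 0, giving roots s = 1 and s = (1/2)/(1/18) = 9. Since 9 ≥ 1, the smallest root in [0, 1] is s = 1.)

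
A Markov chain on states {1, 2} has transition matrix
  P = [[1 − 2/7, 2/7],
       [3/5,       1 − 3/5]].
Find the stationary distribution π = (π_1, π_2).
π_1 = 21/31, π_2 = 10/31

Solve πP = π with π_1 + π_2 = 1. From πP = π: π_1 · (1 − 2/7) + π_2 · 3/5 = π_1 ⇒ π_2 · 3/5 = π_1 · 2/7 ⇒ π_2/π_1 = (2/7)/(3/5) = 10/21. Together with π_1 + π_2 = 1:
  π_1 = (3/5)/(2/7 + 3/5) = (3/5)/(31/35) = 21/31,
  π_2 = (2/7)/(2/7 + 3/5) = (2/7)/(31/35) = 10/31.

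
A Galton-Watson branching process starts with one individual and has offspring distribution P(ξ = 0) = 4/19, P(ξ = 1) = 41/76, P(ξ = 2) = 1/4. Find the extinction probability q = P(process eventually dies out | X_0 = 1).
q = 16/19

The pgf is f(s) = 4/19 + 41/76·s + 1/4·s². The extinction probability q is the smallest fixed point of f in [0, 1]. Setting s = f(s):
  1/4·s² + (41/76 − 1)·s + 4/19 = 0
  1/4·s² − (4/19 + 1/4)·s + 4/19 = 0
which factors as (s − 1)·(1/4·s − 4/19) = 0, giving roots s = 1 and s = (4/19)/(1/4) = 16/19.
Mean offspring μ = 41/76 + 2·1/4 = 79/76 > 1 (supercritical), so q < 1. The extinction probability is the smaller root: q = (4/19)/(1/4) = 16/19.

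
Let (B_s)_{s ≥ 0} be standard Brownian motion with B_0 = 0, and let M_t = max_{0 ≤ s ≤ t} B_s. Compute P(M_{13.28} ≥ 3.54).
P(M_{13.28} ≥ 3.54) = 2·P(B_{13.28} ≥ 3.54) = 2(1 − Φ(3.54/√13.28)) ≈ 0.3313

By the reflection principle for Brownian motion, P(M_t ≥ a) = 2 · P(B_t ≥ a) for a ≥ 0. Since B_t ~ N(0, t), P(B_t ≥ 3.54) = 1 − Φ(3.54/√t) = 1 − Φ(3.54/√13.28) = 1 − Φ(0.9714). So
  P(M_{13.28} ≥ 3.54) = 2(1 − Φ(0.9714)) ≈ 0.3313.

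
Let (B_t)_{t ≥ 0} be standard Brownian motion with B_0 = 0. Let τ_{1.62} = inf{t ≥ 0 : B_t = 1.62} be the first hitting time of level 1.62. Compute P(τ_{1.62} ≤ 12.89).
P(τ_{1.62} ≤ 12.89) = 2(1 − Φ(1.62/√12.89)) = 2(1 − Φ(0.4512)) ≈ 0.6518

By the reflection principle for standard BM, P(τ_b ≤ t) = 2 · P(B_t ≥ b). Since B_t ~ N(0, t), P(B_t ≥ 1.62) = 1 − Φ(1.62/√t) = 1 − Φ(1.62/√12.89) = 1 − Φ(0.4512) ≈ 0.32592. Doubling: P(τ_{1.62} ≤ 12.89) ≈ 2 · 0.32592 = 0.65184 ≈ 0.6518.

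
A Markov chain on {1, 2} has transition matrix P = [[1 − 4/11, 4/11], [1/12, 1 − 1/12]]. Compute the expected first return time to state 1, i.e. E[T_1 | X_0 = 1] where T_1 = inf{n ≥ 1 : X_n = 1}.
E[T_1 | X_0 = 1] = 1/π_1 = 59/11

For an irreducible recurrent Markov chain with stationary distribution π, E[T_i | X_0 = i] = 1/π_i (Kac's formula). Here π_1 = (1/12)/(4/11 + 1/12) = (1/12)/(59/132) = 11/59, so E[T_1 | X_0 = 1] = 1/π_1 = (4/11 + 1/12)/(1/12) = (59/132)/(1/12) = 59/11.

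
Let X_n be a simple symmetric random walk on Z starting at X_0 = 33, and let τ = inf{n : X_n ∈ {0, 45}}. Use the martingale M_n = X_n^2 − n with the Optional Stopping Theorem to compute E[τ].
E[τ] = 396

M_n = X_n^2 − n is a martingale (since E[X_{n+1}^2 | F_n] = X_n^2 + 1). By OST (τ has finite mean in a bounded region), E[M_τ] = E[M_0] = X_0^2 − 0 = 33^2 = 1089. Also E[M_τ] = E[X_τ^2] − E[τ]. The walk exits at 0 or 45, with P(hit 45 first) = 33/45, so E[X_τ^2] = 45^2 · 33/45 + 0 = 1485. Thus E[τ] = E[X_τ^2] − E[M_τ] = 1485 − 1089 = 396 = 33(45 − 33) = 396.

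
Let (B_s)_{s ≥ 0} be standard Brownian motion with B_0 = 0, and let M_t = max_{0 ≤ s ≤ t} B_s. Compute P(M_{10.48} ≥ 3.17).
P(M_{10.48} ≥ 3.17) = 2·P(B_{10.48} ≥ 3.17) = 2(1 − Φ(3.17/√10.48)) ≈ 0.3275

By the reflection principle for Brownian motion, P(M_t ≥ a) = 2 · P(B_t ≥ a) for a ≥ 0. Since B_t ~ N(0, t), P(B_t ≥ 3.17) = 1 − Φ(3.17/√t) = 1 − Φ(3.17/√10.48) = 1 − Φ(0.9792). So
  P(M_{10.48} ≥ 3.17) = 2(1 − Φ(0.9792)) ≈ 0.3275.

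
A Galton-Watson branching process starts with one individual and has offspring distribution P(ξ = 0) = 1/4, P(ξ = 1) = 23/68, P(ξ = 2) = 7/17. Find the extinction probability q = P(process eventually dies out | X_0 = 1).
q = 17/28

The pgf is f(s) = 1/4 + 23/68·s + 7/17·s². The extinction probability q is the smallest fixed point of f in [0, 1]. Setting s = f(s):
  7/17·s² + (23/68 − 1)·s + 1/4 = 0
  7/17·s² − (1/4 + 7/17)·s + 1/4 = 0
which factors as (s − 1)·(7/17·s − 1/4) = 0, giving roots s = 1 and s = (1/4)/(7/17) = 17/28.
Mean offspring μ = 23/68 + 2·7/17 = 79/68 > 1 (supercritical), so q < 1. The extinction probability is the smaller root: q = (1/4)/(7/17) = 17/28.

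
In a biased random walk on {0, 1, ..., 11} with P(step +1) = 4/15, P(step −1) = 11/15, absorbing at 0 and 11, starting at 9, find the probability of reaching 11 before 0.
P(hit 11 before 0) = (1 − (11/4)^9) / (1 − (11/4)^11) = 5388995536/40758210901

Let u_k denote P(reach 11 before 0 | start at k). Boundary: u_0 = 0, u_11 = 1. Recurrence: u_k = 4/15·u_{k+1} + 11/15·u_{k-1} for 1 ≤ k ≤ 10. Try u_k = A + B·r^k with r = q/p = (11/15)/(4/15) = 11/4. Substitution satisfies the recurrence; boundary conditions give:
  u_k = (1 − r^k) / (1 − r^N) = (1 − (11/4)^9) / (1 − (11/4)^11) = 5388995536/40758210901.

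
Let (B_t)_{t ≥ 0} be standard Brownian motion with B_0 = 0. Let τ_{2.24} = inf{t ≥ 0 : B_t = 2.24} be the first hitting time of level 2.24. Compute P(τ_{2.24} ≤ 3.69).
P(τ_{2.24} ≤ 3.69) = 2(1 − Φ(2.24/√3.69)) = 2(1 − Φ(1.1661)) ≈ 0.2436

By the reflection principle for standard BM, P(τ_b ≤ t) = 2 · P(B_t ≥ b). Since B_t ~ N(0, t), P(B_t ≥ 2.24) = 1 − Φ(2.24/√t) = 1 − Φ(2.24/√3.69) = 1 − Φ(1.1661) ≈ 0.12179. Doubling: P(τ_{2.24} ≤ 3.69) ≈ 2 · 0.12179 = 0.24358 ≈ 0.2436.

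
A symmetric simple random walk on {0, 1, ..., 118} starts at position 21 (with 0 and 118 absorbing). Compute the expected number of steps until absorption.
E[τ | X_0 = 21] = 2037

Let v_k = E[τ | X_0 = k]. Boundary: v_0 = v_118 = 0. Recurrence: v_k = 1 + (v_{k-1} + v_{k+1})/2 for 1 ≤ k ≤ 117. The particular solution to v_k − (v_{k-1} + v_{k+1})/2 = 1 is v_k = −k^2. Adding homogeneous solution A + B k and matching boundaries gives v_k = k (118 − k). Substituting k = 21: v_21 = 21 · 97 = 2037.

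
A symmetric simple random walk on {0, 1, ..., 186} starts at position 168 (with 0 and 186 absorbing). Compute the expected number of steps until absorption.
E[τ | X_0 = 168] = 3024

Let v_k = E[τ | X_0 = k]. Boundary: v_0 = v_186 = 0. Recurrence: v_k = 1 + (v_{k-1} + v_{k+1})/2 for 1 ≤ k ≤ 185. The particular solution to v_k − (v_{k-1} + v_{k+1})/2 = 1 is v_k = −k^2. Adding homogeneous solution A + B k and matching boundaries gives v_k = k (186 − k). Substituting k = 168: v_168 = 168 · 18 = 3024.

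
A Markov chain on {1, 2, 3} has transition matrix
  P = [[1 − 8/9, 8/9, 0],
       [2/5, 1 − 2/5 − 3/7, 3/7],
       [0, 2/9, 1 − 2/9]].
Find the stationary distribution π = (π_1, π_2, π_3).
π = (63/473, 140/473, 270/473)

This is a birth-death chain on three states, which satisfies detailed balance: π_1 · P_{12} = π_2 · P_{21} and π_2 · P_{23} = π_3 · P_{32}.
From π_1 · 8/9 = π_2 · 2/5: π_2/π_1 = (8/9)/(2/5) = 20/9.
From π_2 · 3/7 = π_3 · 2/9: π_3/π_2 = (3/7)/(2/9) = 27/14.
Take π_1 proportional to 1; then unnormalized π = (1, 20/9, 30/7). Normalize by dividing by the sum 473/63:
  π = (63/473, 140/473, 270/473).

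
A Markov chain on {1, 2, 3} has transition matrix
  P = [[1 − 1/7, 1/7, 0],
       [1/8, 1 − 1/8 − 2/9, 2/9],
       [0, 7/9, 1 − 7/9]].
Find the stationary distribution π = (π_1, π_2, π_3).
π = (49/121, 56/121, 16/121)

This is a birth-death chain on three states, which satisfies detailed balance: π_1 · P_{12} = π_2 · P_{21} and π_2 · P_{23} = π_3 · P_{32}.
From π_1 · 1/7 = π_2 · 1/8: π_2/π_1 = (1/7)/(1/8) = 8/7.
From π_2 · 2/9 = π_3 · 7/9: π_3/π_2 = (2/9)/(7/9) = 2/7.
Take π_1 proportional to 1; then unnormalized π = (1, 8/7, 16/49). Normalize by dividing by the sum 121/49:
  π = (49/121, 56/121, 16/121).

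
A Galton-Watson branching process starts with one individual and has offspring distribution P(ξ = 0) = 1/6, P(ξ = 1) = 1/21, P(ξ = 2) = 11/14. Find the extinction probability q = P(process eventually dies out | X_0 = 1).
q = 7/33

The pgf is f(s) = 1/6 + 1/21·s + 11/14·s². The extinction probability q is the smallest fixed point of f in [0, 1]. Setting s = f(s):
  11/14·s² + (1/21 − 1)·s + 1/6 = 0
  11/14·s² − (1/6 + 11/14)·s + 1/6 = 0
which factors as (s − 1)·(11/14·s − 1/6) = 0, giving roots s = 1 and s = (1/6)/(11/14) = 7/33.
Mean offspring μ = 1/21 + 2·11/14 = 34/21 > 1 (supercritical), so q < 1. The extinction probability is the smaller root: q = (1/6)/(11/14) = 7/33.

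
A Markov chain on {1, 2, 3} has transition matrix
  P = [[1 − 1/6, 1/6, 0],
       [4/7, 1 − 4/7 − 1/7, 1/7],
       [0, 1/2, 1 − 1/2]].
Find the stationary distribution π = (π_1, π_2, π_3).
π = (8/11, 7/33, 2/33)

This is a birth-death chain on three states, which satisfies detailed balance: π_1 · P_{12} = π_2 · P_{21} and π_2 · P_{23} = π_3 · P_{32}.
From π_1 · 1/6 = π_2 · 4/7: π_2/π_1 = (1/6)/(4/7) = 7/24.
From π_2 · 1/7 = π_3 · 1/2: π_3/π_2 = (1/7)/(1/2) = 2/7.
Take π_1 proportional to 1; then unnormalized π = (1, 7/24, 1/12). Normalize by dividing by the sum 11/8:
  π = (8/11, 7/33, 2/33).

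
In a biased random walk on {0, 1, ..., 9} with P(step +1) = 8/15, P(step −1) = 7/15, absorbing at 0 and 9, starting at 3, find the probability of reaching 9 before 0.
P(hit 9 before 0) = (1 − (7/8)^3) / (1 − (7/8)^9) = 262144/555409

Let u_k denote P(reach 9 before 0 | start at k). Boundary: u_0 = 0, u_9 = 1. Recurrence: u_k = 8/15·u_{k+1} + 7/15·u_{k-1} for 1 ≤ k ≤ 8. Try u_k = A + B·r^k with r = q/p = (7/15)/(8/15) = 7/8. Substitution satisfies the recurrence; boundary conditions give:
  u_k = (1 − r^k) / (1 − r^N) = (1 − (7/8)^3) / (1 − (7/8)^9) = 262144/555409.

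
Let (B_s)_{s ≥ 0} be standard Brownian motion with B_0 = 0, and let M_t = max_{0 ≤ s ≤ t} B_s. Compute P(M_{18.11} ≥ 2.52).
P(M_{18.11} ≥ 2.52) = 2·P(B_{18.11} ≥ 2.52) = 2(1 − Φ(2.52/√18.11)) ≈ 0.5537

By the reflection principle for Brownian motion, P(M_t ≥ a) = 2 · P(B_t ≥ a) for a ≥ 0. Since B_t ~ N(0, t), P(B_t ≥ 2.52) = 1 − Φ(2.52/√t) = 1 − Φ(2.52/√18.11) = 1 − Φ(0.5922). So
  P(M_{18.11} ≥ 2.52) = 2(1 − Φ(0.5922)) ≈ 0.5537.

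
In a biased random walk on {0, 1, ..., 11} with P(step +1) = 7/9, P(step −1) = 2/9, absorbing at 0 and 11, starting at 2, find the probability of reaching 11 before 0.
P(hit 11 before 0) = (1 − (2/7)^2) / (1 − (2/7)^11) = 363182463/395464939

Let u_k denote P(reach 11 before 0 | start at k). Boundary: u_0 = 0, u_11 = 1. Recurrence: u_k = 7/9·u_{k+1} + 2/9·u_{k-1} for 1 ≤ k ≤ 10. Try u_k = A + B·r^k with r = q/p = (2/9)/(7/9) = 2/7. Substitution satisfies the recurrence; boundary conditions give:
  u_k = (1 − r^k) / (1 − r^N) = (1 − (2/7)^2) / (1 − (2/7)^11) = 363182463/395464939.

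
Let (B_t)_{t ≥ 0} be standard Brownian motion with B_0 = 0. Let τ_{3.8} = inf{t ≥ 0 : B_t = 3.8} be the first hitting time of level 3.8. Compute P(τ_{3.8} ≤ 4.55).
P(τ_{3.8} ≤ 4.55) = 2(1 − Φ(3.8/√4.55)) = 2(1 − Φ(1.7815)) ≈ 0.0748

By the reflection principle for standard BM, P(τ_b ≤ t) = 2 · P(B_t ≥ b). Since B_t ~ N(0, t), P(B_t ≥ 3.8) = 1 − Φ(3.8/√t) = 1 − Φ(3.8/√4.55) = 1 − Φ(1.7815) ≈ 0.03742. Doubling: P(τ_{3.8} ≤ 4.55) ≈ 2 · 0.03742 = 0.07484 ≈ 0.0748.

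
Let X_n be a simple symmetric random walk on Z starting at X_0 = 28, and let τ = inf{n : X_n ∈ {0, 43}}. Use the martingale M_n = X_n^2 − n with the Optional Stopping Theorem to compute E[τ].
E[τ] = 420

M_n = X_n^2 − n is a martingale (since E[X_{n+1}^2 | F_n] = X_n^2 + 1). By OST (τ has finite mean in a bounded region), E[M_τ] = E[M_0] = X_0^2 − 0 = 28^2 = 784. Also E[M_τ] = E[X_τ^2] − E[τ]. The walk exits at 0 or 43, with P(hit 43 first) = 28/43, so E[X_τ^2] = 43^2 · 28/43 + 0 = 1204. Thus E[τ] = E[X_τ^2] − E[M_τ] = 1204 − 784 = 420 = 28(43 − 28) = 420.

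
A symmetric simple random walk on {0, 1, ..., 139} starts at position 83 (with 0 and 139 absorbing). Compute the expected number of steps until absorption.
E[τ | X_0 = 83] = 4648

Let v_k = E[τ | X_0 = k]. Boundary: v_0 = v_139 = 0. Recurrence: v_k = 1 + (v_{k-1} + v_{k+1})/2 for 1 ≤ k ≤ 138. The particular solution to v_k − (v_{k-1} + v_{k+1})/2 = 1 is v_k = −k^2. Adding homogeneous solution A + B k and matching boundaries gives v_k = k (139 − k). Substituting k = 83: v_83 = 83 · 56 = 4648.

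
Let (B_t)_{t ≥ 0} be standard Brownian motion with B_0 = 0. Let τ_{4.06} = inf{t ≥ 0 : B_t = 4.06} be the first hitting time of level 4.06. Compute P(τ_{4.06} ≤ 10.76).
P(τ_{4.06} ≤ 10.76) = 2(1 − Φ(4.06/√10.76)) = 2(1 − Φ(1.2377)) ≈ 0.2158

By the reflection principle for standard BM, P(τ_b ≤ t) = 2 · P(B_t ≥ b). Since B_t ~ N(0, t), P(B_t ≥ 4.06) = 1 − Φ(4.06/√t) = 1 − Φ(4.06/√10.76) = 1 − Φ(1.2377) ≈ 0.10791. Doubling: P(τ_{4.06} ≤ 10.76) ≈ 2 · 0.10791 = 0.21582 ≈ 0.2158.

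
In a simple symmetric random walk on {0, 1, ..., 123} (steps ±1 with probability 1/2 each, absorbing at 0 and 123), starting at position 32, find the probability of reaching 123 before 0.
P(hit 123 before 0) = 32/123

Let u_k = P(hit 123 before 0 | start at k). Then u_0 = 0, u_123 = 1, and u_k = u_{k-1}/2 + u_{k+1}/2 for 1 ≤ k ≤ 122. This harmonic recurrence is solved by u_k = k/123, giving u_32 = 32/123.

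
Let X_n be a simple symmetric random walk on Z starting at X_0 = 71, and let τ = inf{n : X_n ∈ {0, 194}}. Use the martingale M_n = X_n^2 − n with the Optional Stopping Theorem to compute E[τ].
E[τ] = 8733

M_n = X_n^2 − n is a martingale (since E[X_{n+1}^2 | F_n] = X_n^2 + 1). By OST (τ has finite mean in a bounded region), E[M_τ] = E[M_0] = X_0^2 − 0 = 71^2 = 5041. Also E[M_τ] = E[X_τ^2] − E[τ]. The walk exits at 0 or 194, with P(hit 194 first) = 71/194, so E[X_τ^2] = 194^2 · 71/194 + 0 = 13774. Thus E[τ] = E[X_τ^2] − E[M_τ] = 13774 − 5041 = 8733 = 71(194 − 71) = 8733.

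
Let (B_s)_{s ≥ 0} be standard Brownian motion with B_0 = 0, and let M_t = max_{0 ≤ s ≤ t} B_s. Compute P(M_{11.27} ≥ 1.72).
P(M_{11.27} ≥ 1.72) = 2·P(B_{11.27} ≥ 1.72) = 2(1 − Φ(1.72/√11.27)) ≈ 0.6084

By the reflection principle for Brownian motion, P(M_t ≥ a) = 2 · P(B_t ≥ a) for a ≥ 0. Since B_t ~ N(0, t), P(B_t ≥ 1.72) = 1 − Φ(1.72/√t) = 1 − Φ(1.72/√11.27) = 1 − Φ(0.5123). So
  P(M_{11.27} ≥ 1.72) = 2(1 − Φ(0.5123)) ≈ 0.6084.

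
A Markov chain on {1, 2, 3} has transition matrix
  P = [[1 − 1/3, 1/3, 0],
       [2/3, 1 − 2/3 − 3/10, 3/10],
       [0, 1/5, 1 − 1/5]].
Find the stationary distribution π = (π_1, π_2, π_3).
π = (4/9, 2/9, 1/3)

This is a birth-death chain on three states, which satisfies detailed balance: π_1 · P_{12} = π_2 · P_{21} and π_2 · P_{23} = π_3 · P_{32}.
From π_1 · 1/3 = π_2 · 2/3: π_2/π_1 = (1/3)/(2/3) = 1/2.
From π_2 · 3/10 = π_3 · 1/5: π_3/π_2 = (3/10)/(1/5) = 3/2.
Take π_1 proportional to 1; then unnormalized π = (1, 1/2, 3/4). Normalize by dividing by the sum 9/4:
  π = (4/9, 2/9, 1/3).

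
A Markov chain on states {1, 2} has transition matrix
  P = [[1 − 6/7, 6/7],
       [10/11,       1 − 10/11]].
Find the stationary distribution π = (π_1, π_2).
π_1 = 35/68, π_2 = 33/68

Solve πP = π with π_1 + π_2 = 1. From πP = π: π_1 · (1 − 6/7) + π_2 · 10/11 = π_1 ⇒ π_2 · 10/11 = π_1 · 6/7 ⇒ π_2/π_1 = (6/7)/(10/11) = 33/35. Together with π_1 + π_2 = 1:
  π_1 = (10/11)/(6/7 + 10/11) = (10/11)/(136/77) = 35/68,
  π_2 = (6/7)/(6/7 + 10/11) = (6/7)/(136/77) = 33/68.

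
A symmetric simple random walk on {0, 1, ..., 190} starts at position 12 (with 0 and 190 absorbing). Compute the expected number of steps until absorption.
E[τ | X_0 = 12] = 2136

Let v_k = E[τ | X_0 = k]. Boundary: v_0 = v_190 = 0. Recurrence: v_k = 1 + (v_{k-1} + v_{k+1})/2 for 1 ≤ k ≤ 189. The particular solution to v_k − (v_{k-1} + v_{k+1})/2 = 1 is v_k = −k^2. Adding homogeneous solution A + B k and matching boundaries gives v_k = k (190 − k). Substituting k = 12: v_12 = 12 · 178 = 2136.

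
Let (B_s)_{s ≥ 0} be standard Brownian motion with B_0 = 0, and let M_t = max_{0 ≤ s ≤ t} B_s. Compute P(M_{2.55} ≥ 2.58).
P(M_{2.55} ≥ 2.58) = 2·P(B_{2.55} ≥ 2.58) = 2(1 − Φ(2.58/√2.55)) ≈ 0.1062

By the reflection principle for Brownian motion, P(M_t ≥ a) = 2 · P(B_t ≥ a) for a ≥ 0. Since B_t ~ N(0, t), P(B_t ≥ 2.58) = 1 − Φ(2.58/√t) = 1 − Φ(2.58/√2.55) = 1 − Φ(1.6157). So
  P(M_{2.55} ≥ 2.58) = 2(1 − Φ(1.6157)) ≈ 0.1062.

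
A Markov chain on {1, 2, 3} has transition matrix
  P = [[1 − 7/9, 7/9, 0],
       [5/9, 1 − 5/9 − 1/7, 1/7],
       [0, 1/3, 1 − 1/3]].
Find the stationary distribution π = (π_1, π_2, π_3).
π = (1/3, 7/15, 1/5)

This is a birth-death chain on three states, which satisfies detailed balance: π_1 · P_{12} = π_2 · P_{21} and π_2 · P_{23} = π_3 · P_{32}.
From π_1 · 7/9 = π_2 · 5/9: π_2/π_1 = (7/9)/(5/9) = 7/5.
From π_2 · 1/7 = π_3 · 1/3: π_3/π_2 = (1/7)/(1/3) = 3/7.
Take π_1 proportional to 1; then unnormalized π = (1, 7/5, 3/5). Normalize by dividing by the sum 3:
  π = (1/3, 7/15, 1/5).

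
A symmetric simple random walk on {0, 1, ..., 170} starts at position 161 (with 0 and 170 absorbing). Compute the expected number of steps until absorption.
E[τ | X_0 = 161] = 1449

Let v_k = E[τ | X_0 = k]. Boundary: v_0 = v_170 = 0. Recurrence: v_k = 1 + (v_{k-1} + v_{k+1})/2 for 1 ≤ k ≤ 169. The particular solution to v_k − (v_{k-1} + v_{k+1})/2 = 1 is v_k = −k^2. Adding homogeneous solution A + B k and matching boundaries gives v_k = k (170 − k). Substituting k = 161: v_161 = 161 · 9 = 1449.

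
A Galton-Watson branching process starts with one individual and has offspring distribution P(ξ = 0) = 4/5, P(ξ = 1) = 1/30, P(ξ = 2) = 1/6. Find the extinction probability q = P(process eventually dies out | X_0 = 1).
q = 1

Mean offspring μ = 0·4/5 + 1·1/30 + 2·1/6 = 11/30 ≤ 1. For μ ≤ 1 with offspring not concentrated at 1, the Galton-Watson process goes extinct almost surely, so q = 1.
(Algebraic check: The pgf is f(s) = 4/5 + 1/30·s + 1/6·s². The extinction probability q is the smallest fixed point of f in [0, 1]. Setting s = f(s):
  1/6·s² + (1/30 − 1)·s + 4/5 = 0
  1/6·s² − (4/5 + 1/6)·s + 4/5 = 0
which factors as (s − 1)·(1/6·s − 4/5) = 0, giving roots s = 1 and s = (4/5)/(1/6) = 24/5. Since 24/5 ≥ 1, the smallest root in [0, 1] is s = 1.)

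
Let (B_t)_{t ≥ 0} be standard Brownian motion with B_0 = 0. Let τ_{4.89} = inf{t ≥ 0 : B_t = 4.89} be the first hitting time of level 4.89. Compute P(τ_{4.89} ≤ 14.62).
P(τ_{4.89} ≤ 14.62) = 2(1 − Φ(4.89/√14.62)) = 2(1 − Φ(1.2789)) ≈ 0.2009

By the reflection principle for standard BM, P(τ_b ≤ t) = 2 · P(B_t ≥ b). Since B_t ~ N(0, t), P(B_t ≥ 4.89) = 1 − Φ(4.89/√t) = 1 − Φ(4.89/√14.62) = 1 − Φ(1.2789) ≈ 0.10047. Doubling: P(τ_{4.89} ≤ 14.62) ≈ 2 · 0.10047 = 0.20094 ≈ 0.2009.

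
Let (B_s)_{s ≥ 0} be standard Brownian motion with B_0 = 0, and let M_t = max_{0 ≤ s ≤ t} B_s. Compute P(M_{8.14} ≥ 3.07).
P(M_{8.14} ≥ 3.07) = 2·P(B_{8.14} ≥ 3.07) = 2(1 − Φ(3.07/√8.14)) ≈ 0.2819

By the reflection principle for Brownian motion, P(M_t ≥ a) = 2 · P(B_t ≥ a) for a ≥ 0. Since B_t ~ N(0, t), P(B_t ≥ 3.07) = 1 − Φ(3.07/√t) = 1 − Φ(3.07/√8.14) = 1 − Φ(1.0760). So
  P(M_{8.14} ≥ 3.07) = 2(1 − Φ(1.0760)) ≈ 0.2819.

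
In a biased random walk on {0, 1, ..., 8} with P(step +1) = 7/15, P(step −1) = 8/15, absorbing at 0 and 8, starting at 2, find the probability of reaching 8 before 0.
P(hit 8 before 0) = (1 − (8/7)^2) / (1 − (8/7)^8) = 117649/734161

Let u_k denote P(reach 8 before 0 | start at k). Boundary: u_0 = 0, u_8 = 1. Recurrence: u_k = 7/15·u_{k+1} + 8/15·u_{k-1} for 1 ≤ k ≤ 7. Try u_k = A + B·r^k with r = q/p = (8/15)/(7/15) = 8/7. Substitution satisfies the recurrence; boundary conditions give:
  u_k = (1 − r^k) / (1 − r^N) = (1 − (8/7)^2) / (1 − (8/7)^8) = 117649/734161.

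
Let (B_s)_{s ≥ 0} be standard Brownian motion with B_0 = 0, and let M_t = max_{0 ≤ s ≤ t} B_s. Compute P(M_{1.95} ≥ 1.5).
P(M_{1.95} ≥ 1.5) = 2·P(B_{1.95} ≥ 1.5) = 2(1 − Φ(1.5/√1.95)) ≈ 0.2827

By the reflection principle for Brownian motion, P(M_t ≥ a) = 2 · P(B_t ≥ a) for a ≥ 0. Since B_t ~ N(0, t), P(B_t ≥ 1.5) = 1 − Φ(1.5/√t) = 1 − Φ(1.5/√1.95) = 1 − Φ(1.0742). So
  P(M_{1.95} ≥ 1.5) = 2(1 − Φ(1.0742)) ≈ 0.2827.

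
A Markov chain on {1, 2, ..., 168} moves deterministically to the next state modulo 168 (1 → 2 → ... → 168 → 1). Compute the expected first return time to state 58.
E[T_58 | X_0 = 58] = 168

The chain cycles deterministically, so starting at state 58 it returns in exactly 168 steps. Equivalently, the stationary distribution is uniform π_j = 1/168 for every state j, so by Kac's formula E[T_58] = 1/π_58 = 168.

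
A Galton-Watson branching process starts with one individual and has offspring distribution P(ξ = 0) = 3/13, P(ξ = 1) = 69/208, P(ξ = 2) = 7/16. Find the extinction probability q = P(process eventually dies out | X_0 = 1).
q = 48/91

The pgf is f(s) = 3/13 + 69/208·s + 7/16·s². The extinction probability q is the smallest fixed point of f in [0, 1]. Setting s = f(s):
  7/16·s² + (69/208 − 1)·s + 3/13 = 0
  7/16·s² − (3/13 + 7/16)·s + 3/13 = 0
which factors as (s − 1)·(7/16·s − 3/13) = 0, giving roots s = 1 and s = (3/13)/(7/16) = 48/91.
Mean offspring μ = 69/208 + 2·7/16 = 251/208 > 1 (supercritical), so q < 1. The extinction probability is the smaller root: q = (3/13)/(7/16) = 48/91.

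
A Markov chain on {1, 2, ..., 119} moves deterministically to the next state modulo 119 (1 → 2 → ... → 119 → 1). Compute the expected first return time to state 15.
E[T_15 | X_0 = 15] = 119

The chain cycles deterministically, so starting at state 15 it returns in exactly 119 steps. Equivalently, the stationary distribution is uniform π_j = 1/119 for every state j, so by Kac's formula E[T_15] = 1/π_15 = 119.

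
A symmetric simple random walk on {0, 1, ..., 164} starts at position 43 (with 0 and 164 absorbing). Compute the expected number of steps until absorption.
E[τ | X_0 = 43] = 5203

Let v_k = E[τ | X_0 = k]. Boundary: v_0 = v_164 = 0. Recurrence: v_k = 1 + (v_{k-1} + v_{k+1})/2 for 1 ≤ k ≤ 163. The particular solution to v_k − (v_{k-1} + v_{k+1})/2 = 1 is v_k = −k^2. Adding homogeneous solution A + B k and matching boundaries gives v_k = k (164 − k). Substituting k = 43: v_43 = 43 · 121 = 5203.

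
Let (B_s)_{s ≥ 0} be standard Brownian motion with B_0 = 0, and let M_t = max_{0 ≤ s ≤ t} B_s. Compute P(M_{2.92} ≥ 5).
P(M_{2.92} ≥ 5) = 2·P(B_{2.92} ≥ 5) = 2(1 − Φ(5/√2.92)) ≈ 0.0034

By the reflection principle for Brownian motion, P(M_t ≥ a) = 2 · P(B_t ≥ a) for a ≥ 0. Since B_t ~ N(0, t), P(B_t ≥ 5) = 1 − Φ(5/√t) = 1 − Φ(5/√2.92) = 1 − Φ(2.9260). So
  P(M_{2.92} ≥ 5) = 2(1 − Φ(2.9260)) ≈ 0.0034.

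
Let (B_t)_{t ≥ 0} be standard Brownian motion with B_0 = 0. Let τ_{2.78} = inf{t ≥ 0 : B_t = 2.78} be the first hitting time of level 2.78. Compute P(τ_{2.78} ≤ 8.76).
P(τ_{2.78} ≤ 8.76) = 2(1 − Φ(2.78/√8.76)) = 2(1 − Φ(0.9393)) ≈ 0.3476

By the reflection principle for standard BM, P(τ_b ≤ t) = 2 · P(B_t ≥ b). Since B_t ~ N(0, t), P(B_t ≥ 2.78) = 1 − Φ(2.78/√t) = 1 − Φ(2.78/√8.76) = 1 − Φ(0.9393) ≈ 0.17379. Doubling: P(τ_{2.78} ≤ 8.76) ≈ 2 · 0.17379 = 0.34758 ≈ 0.3476.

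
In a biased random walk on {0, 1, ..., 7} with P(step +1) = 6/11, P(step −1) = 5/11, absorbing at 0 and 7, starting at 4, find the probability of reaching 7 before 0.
P(hit 7 before 0) = (1 − (5/6)^4) / (1 − (5/6)^7) = 144936/201811

Let u_k denote P(reach 7 before 0 | start at k). Boundary: u_0 = 0, u_7 = 1. Recurrence: u_k = 6/11·u_{k+1} + 5/11·u_{k-1} for 1 ≤ k ≤ 6. Try u_k = A + B·r^k with r = q/p = (5/11)/(6/11) = 5/6. Substitution satisfies the recurrence; boundary conditions give:
  u_k = (1 − r^k) / (1 − r^N) = (1 − (5/6)^4) / (1 − (5/6)^7) = 144936/201811.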